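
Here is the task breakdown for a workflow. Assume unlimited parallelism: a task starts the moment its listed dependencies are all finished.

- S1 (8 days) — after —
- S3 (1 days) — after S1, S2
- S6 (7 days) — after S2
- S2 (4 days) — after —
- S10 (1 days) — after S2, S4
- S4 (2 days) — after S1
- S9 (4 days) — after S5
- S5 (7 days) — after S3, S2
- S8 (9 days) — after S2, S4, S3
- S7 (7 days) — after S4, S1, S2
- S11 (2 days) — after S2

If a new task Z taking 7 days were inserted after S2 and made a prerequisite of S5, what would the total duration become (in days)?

Originally the job takes 20 days.
With Z inserted, S5 now waits for max(S3, S2, Z).
New critical path: S2→Z→S5→S9 = 4+7+7+4 = 22 ⇒ 22 days.

22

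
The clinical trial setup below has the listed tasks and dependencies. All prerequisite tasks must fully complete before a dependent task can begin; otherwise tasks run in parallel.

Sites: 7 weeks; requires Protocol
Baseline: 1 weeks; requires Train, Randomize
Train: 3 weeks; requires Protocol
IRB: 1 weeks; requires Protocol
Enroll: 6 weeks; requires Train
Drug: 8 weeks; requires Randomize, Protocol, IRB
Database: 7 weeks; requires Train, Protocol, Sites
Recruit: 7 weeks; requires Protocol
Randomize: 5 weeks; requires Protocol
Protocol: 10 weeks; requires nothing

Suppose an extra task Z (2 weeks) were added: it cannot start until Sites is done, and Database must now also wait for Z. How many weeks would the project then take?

26

Originally the project takes 24 weeks.
With Z inserted, Database now waits for max(Train, Protocol, Sites, Z).
New critical path: Protocol→Sites→Z→Database = 10+7+2+7 = 26 ⇒ 26 weeks.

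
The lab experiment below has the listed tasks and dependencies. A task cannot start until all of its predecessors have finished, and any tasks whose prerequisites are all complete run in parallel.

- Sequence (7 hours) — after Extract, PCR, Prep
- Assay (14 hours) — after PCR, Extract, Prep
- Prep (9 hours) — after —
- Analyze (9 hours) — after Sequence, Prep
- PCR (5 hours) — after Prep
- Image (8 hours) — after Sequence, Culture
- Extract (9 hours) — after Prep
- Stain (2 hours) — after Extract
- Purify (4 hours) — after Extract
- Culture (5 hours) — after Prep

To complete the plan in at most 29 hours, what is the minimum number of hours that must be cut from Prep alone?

Current finish: 34 hours; target: 29.
Prep is on every critical path, so each hour cut from Prep cuts the finish by one (this holds down to a finish of 26).
Need 34 − 29 = 5 hours off Prep → Prep becomes 4 hours, finish becomes 29.

5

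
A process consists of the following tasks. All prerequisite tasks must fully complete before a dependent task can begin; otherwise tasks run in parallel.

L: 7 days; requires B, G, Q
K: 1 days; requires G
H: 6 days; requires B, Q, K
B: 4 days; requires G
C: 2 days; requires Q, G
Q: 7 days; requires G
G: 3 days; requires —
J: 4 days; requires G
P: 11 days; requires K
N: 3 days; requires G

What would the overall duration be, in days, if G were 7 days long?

As given, the longest chain is G→Q→L = 3+7+7 = 17, so the finish is 17 days.
Since G is critical, the +4 change carries straight to that chain (now 21 days).
That remains the longest chain; total 21 days.

21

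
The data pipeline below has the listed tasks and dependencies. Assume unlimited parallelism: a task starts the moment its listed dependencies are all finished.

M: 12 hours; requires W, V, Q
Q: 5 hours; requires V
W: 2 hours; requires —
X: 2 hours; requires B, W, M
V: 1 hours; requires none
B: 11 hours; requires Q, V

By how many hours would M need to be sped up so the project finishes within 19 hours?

Current finish: 20 hours; target: 19.
M is on every critical path, so each hour cut from M cuts the finish by one (this holds down to a finish of 19).
Need 20 − 19 = 1 hour off M → M becomes 11 hours, finish becomes 19.

1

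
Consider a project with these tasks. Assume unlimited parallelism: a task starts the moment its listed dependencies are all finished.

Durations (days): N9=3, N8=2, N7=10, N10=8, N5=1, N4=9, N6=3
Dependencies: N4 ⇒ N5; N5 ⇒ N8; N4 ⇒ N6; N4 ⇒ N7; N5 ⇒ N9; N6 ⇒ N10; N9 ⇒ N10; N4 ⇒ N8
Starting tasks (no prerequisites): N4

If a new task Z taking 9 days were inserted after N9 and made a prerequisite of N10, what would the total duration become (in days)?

Originally the plan takes 21 days.
With Z inserted, N10 now waits for max(N9, N6, Z).
New critical path: N4→N5→N9→Z→N10 = 9+1+3+9+8 = 30 ⇒ 30 days.

30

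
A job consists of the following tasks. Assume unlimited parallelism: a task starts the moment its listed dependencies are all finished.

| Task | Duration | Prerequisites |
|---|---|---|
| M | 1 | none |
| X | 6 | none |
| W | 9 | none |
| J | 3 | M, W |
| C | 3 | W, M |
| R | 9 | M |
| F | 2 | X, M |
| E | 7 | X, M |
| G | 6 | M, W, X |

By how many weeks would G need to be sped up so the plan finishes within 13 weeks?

2

Current finish: 15 weeks; target: 13.
G is on every critical path, so each week cut from G cuts the finish by one (this holds down to a finish of 13).
Need 15 − 13 = 2 weeks off G → G becomes 4 weeks, finish becomes 13.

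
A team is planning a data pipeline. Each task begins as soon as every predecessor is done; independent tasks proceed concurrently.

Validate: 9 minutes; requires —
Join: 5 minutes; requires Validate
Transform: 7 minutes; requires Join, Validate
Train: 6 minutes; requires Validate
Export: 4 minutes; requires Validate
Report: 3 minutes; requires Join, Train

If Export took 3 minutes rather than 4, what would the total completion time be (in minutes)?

Critical path before the change: Validate→Join→Transform = 9+5+7 = 21 giving 21 minutes.
Export has 8 minutes of float (longest path through it is 13).
The critical path is still Validate→Join→Transform; finish is now 21 minutes.

21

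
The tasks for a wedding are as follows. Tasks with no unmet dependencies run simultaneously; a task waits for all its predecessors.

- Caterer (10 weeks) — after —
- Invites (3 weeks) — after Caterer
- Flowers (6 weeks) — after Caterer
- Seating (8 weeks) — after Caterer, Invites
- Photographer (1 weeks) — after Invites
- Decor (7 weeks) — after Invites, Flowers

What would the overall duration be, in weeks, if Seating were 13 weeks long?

Critical path before the change: Caterer→Flowers→Decor = 10+6+7 = 23 giving 23 weeks.
Seating has 2 weeks of float (longest path through it is 21).
The binding chain switches to Caterer→Invites→Seating = 10+3+13 = 26; finish 26 weeks.

26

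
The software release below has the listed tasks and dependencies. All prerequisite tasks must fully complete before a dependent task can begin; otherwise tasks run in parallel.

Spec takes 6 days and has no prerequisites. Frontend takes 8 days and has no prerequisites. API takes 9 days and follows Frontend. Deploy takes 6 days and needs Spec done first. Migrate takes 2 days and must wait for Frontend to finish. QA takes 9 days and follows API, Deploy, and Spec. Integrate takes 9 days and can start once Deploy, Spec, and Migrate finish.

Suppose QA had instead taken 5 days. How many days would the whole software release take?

22

Baseline: Frontend→API→QA = 8+9+9 = 26 → 26 days.
QA lies on that path, so at 5 days the path becomes 22 days.
The critical path is still Frontend→API→QA; finish is now 22 days.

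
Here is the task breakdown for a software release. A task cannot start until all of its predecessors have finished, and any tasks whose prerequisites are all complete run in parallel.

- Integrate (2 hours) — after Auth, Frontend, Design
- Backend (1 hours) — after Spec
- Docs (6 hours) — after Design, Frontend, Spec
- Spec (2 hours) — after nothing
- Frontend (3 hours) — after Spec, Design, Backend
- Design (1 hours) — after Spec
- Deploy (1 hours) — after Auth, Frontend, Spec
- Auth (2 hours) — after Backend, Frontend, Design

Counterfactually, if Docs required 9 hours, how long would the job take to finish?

Baseline: Spec→Design→Frontend→Docs = 2+1+3+6 = 12 → 12 hours.
Docs is on the critical path; changing it to 9 makes that path 15 hours.
The critical path is still Spec→Design→Frontend→Docs; finish is now 15 hours.

15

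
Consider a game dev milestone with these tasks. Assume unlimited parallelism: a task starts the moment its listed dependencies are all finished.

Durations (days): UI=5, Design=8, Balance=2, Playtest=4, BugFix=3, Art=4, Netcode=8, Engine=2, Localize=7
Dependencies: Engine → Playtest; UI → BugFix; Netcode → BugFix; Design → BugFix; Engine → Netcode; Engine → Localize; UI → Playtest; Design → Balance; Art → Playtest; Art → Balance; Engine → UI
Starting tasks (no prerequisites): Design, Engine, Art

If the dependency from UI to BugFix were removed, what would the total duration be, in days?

Before: longest chain Engine→Netcode→BugFix = 2+8+3 = 13, finish 13.
Dropping UI→BugFix doesn't change BugFix's earliest start (10); another predecessor still binds.
New critical path: Engine→Netcode→BugFix = 2+8+3 = 13 ⇒ 13 days.

13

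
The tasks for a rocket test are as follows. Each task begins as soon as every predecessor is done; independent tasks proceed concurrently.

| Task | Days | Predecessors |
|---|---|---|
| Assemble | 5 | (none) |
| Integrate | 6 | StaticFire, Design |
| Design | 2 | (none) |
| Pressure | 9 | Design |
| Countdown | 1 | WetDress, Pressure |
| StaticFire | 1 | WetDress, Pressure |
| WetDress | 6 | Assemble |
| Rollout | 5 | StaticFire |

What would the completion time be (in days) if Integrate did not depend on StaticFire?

17

With the dependency in place, Design→Pressure→StaticFire→Integrate = 2+9+1+6 = 18 sets the finish at 18 days.
Without StaticFire→Integrate, Integrate's earliest start moves from 12 to 2.
The longest chain is now Design→Pressure→StaticFire→Rollout = 2+9+1+5 = 17, so the project takes 17 days.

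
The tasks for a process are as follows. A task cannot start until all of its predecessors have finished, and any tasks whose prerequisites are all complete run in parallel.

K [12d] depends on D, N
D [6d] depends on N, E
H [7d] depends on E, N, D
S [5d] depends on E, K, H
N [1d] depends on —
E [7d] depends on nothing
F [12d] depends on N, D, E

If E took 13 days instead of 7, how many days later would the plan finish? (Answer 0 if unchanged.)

6

Baseline: E→D→K→S = 7+6+12+5 = 30 → 30 days.
E is on the critical path; changing it to 13 makes that path 36 days.
The critical path is still E→D→K→S; finish is now 36 days.
Change in finish: 36 − 30 = +6 days.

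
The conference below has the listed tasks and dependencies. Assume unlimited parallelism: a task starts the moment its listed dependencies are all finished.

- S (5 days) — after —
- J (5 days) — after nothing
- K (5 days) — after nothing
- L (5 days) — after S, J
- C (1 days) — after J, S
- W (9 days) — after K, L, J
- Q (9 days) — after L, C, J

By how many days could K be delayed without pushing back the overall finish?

The longest chain is S→L→W = 5+5+9 = 19; overall finish 19 days.
K finishes as early as 5 and must finish by 10.
So K can slip 10 − 5 = 5 days.

5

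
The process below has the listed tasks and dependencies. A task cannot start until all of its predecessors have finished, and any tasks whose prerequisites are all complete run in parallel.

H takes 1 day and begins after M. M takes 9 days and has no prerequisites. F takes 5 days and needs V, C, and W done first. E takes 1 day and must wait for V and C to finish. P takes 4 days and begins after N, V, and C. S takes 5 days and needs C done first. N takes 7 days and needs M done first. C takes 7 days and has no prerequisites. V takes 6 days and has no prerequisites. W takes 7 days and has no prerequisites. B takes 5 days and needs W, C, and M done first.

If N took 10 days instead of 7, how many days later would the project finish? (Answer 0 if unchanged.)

3

Critical path before the change: M→N→P = 9+7+4 = 20 giving 20 days.
N is on the critical path; changing it to 10 makes that path 23 days.
No other chain overtakes it, so the finish is 23 days.
Change in finish: 23 − 20 = +3 days.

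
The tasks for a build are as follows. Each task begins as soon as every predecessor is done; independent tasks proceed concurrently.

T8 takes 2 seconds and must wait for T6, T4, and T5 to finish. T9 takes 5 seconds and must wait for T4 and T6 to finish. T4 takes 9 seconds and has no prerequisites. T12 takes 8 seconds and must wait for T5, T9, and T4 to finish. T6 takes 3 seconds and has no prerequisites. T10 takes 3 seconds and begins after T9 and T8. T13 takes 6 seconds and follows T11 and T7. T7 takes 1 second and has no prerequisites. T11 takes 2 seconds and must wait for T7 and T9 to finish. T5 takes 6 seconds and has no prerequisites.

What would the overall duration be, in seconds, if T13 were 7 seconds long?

The binding path is T4→T9→T11→T13 = 9+5+2+6 = 22; finish at 22 seconds.
T13 lies on that path, so at 7 seconds the path becomes 23 seconds.
The critical path is still T4→T9→T11→T13; finish is now 23 seconds.

23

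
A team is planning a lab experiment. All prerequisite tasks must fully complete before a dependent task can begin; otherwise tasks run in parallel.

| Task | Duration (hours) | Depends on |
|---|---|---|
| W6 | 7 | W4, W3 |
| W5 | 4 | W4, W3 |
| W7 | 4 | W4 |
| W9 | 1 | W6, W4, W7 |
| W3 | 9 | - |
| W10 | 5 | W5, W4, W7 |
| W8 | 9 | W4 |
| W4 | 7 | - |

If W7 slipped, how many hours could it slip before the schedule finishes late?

Critical path: W3→W5→W10 = 9+4+5 = 18, so the finish is 18 hours.
The longest chain containing W7 totals 16 hours.
Float = 18 − 16 = 2.

2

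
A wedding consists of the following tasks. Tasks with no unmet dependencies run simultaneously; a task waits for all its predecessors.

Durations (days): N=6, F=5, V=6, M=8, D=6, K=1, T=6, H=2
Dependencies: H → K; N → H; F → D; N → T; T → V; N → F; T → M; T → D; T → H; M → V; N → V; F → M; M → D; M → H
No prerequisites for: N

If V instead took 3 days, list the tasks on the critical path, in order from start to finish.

N, T, M, D

Actual critical path: N→T→M→V = 6+6+8+6 = 26 ⇒ 26 days.
Since V is critical, the -3 change carries straight to that chain (now 23 days).
The binding chain switches to N→T→M→D = 6+6+8+6 = 26; finish 26 days.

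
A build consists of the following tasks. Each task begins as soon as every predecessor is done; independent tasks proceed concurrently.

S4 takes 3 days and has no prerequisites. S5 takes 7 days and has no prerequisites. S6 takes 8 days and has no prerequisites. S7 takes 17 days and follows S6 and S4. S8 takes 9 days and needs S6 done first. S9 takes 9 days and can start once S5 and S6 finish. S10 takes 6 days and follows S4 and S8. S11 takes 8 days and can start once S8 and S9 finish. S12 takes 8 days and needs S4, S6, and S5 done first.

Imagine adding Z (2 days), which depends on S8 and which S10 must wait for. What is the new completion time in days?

Originally the job takes 25 days.
With Z inserted, S10 now waits for max(S4, S8, Z).
New critical path: S6→S7 = 8+17 = 25 ⇒ 25 days.

25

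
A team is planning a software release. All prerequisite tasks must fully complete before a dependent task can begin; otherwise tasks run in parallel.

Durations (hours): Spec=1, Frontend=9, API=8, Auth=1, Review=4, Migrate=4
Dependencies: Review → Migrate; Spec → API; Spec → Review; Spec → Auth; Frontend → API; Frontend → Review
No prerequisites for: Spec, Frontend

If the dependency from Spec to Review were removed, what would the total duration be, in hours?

17

Original critical path: Frontend→API = 9+8 = 17 ⇒ 17 hours.
Dropping Spec→Review doesn't change Review's earliest start (9); another predecessor still binds.
After: Frontend→API = 9+8 = 17 → 17 hours.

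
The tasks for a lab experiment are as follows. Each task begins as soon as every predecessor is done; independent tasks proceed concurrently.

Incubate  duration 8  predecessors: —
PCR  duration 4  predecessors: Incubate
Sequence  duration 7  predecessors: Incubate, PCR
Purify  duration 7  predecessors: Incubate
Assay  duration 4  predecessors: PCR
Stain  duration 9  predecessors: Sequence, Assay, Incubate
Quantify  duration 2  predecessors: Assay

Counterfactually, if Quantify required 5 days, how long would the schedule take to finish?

Critical path before the change: Incubate→PCR→Sequence→Stain = 8+4+7+9 = 28 giving 28 days.
Quantify is off the critical path — its longest chain is 18 days, giving 10 of slack.
That remains the longest chain; total 28 days.

28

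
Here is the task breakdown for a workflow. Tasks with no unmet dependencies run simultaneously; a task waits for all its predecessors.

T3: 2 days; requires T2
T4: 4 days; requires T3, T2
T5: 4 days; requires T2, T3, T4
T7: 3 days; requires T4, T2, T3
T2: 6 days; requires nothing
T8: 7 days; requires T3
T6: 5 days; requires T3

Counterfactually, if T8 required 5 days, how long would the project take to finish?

As given, the longest chain is T2→T3→T4→T5 = 6+2+4+4 = 16, so the finish is 16 days.
T8 is off the critical path — its longest chain is 15 days, giving 1 of slack.
The critical path is still T2→T3→T4→T5; finish is now 16 days.

16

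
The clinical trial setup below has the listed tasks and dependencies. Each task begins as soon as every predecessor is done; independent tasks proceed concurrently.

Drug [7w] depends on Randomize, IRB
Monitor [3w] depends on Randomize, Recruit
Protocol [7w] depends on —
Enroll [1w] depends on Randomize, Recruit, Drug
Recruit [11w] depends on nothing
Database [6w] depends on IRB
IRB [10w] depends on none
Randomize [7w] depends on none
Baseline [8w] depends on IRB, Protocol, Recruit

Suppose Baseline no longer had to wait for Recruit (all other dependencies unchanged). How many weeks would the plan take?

Original critical path: Recruit→Baseline = 11+8 = 19 ⇒ 19 weeks.
Without Recruit→Baseline, Baseline's earliest start moves from 11 to 10.
After: IRB→Drug→Enroll = 10+7+1 = 18 → 18 weeks.

18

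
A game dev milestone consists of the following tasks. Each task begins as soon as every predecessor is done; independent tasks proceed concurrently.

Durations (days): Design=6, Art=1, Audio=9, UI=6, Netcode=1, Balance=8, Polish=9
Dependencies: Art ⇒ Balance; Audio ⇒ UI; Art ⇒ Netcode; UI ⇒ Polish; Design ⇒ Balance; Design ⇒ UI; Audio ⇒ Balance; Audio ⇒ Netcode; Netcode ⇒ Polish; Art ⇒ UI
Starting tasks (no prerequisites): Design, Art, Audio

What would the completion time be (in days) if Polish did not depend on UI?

19

With the dependency in place, Audio→UI→Polish = 9+6+9 = 24 sets the finish at 24 days.
Without UI→Polish, Polish's earliest start moves from 15 to 10.
The longest chain is now Audio→Netcode→Polish = 9+1+9 = 19, so the game dev milestone takes 19 days.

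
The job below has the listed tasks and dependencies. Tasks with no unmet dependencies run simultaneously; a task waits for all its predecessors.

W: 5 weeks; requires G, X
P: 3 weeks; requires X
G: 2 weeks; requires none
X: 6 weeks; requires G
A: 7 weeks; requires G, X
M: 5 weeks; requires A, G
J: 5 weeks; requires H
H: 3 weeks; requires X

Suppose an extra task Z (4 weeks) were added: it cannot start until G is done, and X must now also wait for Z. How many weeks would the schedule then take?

24

Originally the schedule takes 20 weeks.
With Z inserted, X now waits for max(G, Z).
New critical path: G→Z→X→A→M = 2+4+6+7+5 = 24 ⇒ 24 weeks.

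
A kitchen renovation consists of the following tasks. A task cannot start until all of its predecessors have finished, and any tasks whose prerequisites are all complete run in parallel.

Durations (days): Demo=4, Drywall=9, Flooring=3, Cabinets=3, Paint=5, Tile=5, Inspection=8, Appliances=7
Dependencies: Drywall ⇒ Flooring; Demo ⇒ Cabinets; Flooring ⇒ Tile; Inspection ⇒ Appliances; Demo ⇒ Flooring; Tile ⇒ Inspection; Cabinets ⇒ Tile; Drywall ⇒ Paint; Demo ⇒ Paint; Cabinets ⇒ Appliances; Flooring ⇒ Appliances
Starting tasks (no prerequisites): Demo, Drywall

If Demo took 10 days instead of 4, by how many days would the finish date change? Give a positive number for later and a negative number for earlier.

Baseline: Drywall→Flooring→Tile→Inspection→Appliances = 9+3+5+8+7 = 32 → 32 days.
The longest path through Demo is only 27 days, so Demo has float 5.
The binding chain switches to Demo→Flooring→Tile→Inspection→Appliances = 10+3+5+8+7 = 33; finish 33 days.
Change in finish: 33 − 32 = +1 days.

1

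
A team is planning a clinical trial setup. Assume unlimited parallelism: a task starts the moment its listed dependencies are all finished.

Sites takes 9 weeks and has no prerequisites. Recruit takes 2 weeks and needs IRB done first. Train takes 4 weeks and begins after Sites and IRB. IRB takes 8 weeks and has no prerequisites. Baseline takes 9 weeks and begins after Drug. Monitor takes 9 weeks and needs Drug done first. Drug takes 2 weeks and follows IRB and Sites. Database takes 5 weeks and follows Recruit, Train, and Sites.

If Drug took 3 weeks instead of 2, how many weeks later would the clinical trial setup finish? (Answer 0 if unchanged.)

Baseline: Sites→Drug→Baseline = 9+2+9 = 20 → 20 weeks.
Drug lies on that path, so at 3 weeks the path becomes 21 weeks.
No other chain overtakes it, so the finish is 21 weeks.
Change in finish: 21 − 20 = +1 weeks.

1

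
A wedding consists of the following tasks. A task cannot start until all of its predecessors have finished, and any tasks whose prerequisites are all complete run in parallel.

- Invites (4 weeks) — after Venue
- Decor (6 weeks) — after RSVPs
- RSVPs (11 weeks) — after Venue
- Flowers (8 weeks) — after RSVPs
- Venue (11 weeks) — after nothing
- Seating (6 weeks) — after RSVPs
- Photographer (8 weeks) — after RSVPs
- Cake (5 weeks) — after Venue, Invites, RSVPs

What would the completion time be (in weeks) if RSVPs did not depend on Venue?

With the dependency in place, Venue→RSVPs→Flowers = 11+11+8 = 30 sets the finish at 30 weeks.
Without Venue→RSVPs, RSVPs's earliest start moves from 11 to 0.
After: Venue→Invites→Cake = 11+4+5 = 20 → 20 weeks.

20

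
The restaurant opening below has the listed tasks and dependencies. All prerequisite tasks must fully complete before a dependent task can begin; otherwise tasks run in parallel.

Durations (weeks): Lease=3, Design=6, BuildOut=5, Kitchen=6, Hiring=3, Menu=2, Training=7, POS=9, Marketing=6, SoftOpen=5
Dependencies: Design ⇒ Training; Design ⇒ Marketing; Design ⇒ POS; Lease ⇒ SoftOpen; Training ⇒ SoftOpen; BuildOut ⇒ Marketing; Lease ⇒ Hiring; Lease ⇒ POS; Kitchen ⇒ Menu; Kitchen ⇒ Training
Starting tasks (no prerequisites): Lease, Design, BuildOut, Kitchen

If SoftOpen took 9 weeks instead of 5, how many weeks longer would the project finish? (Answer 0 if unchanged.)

Baseline: Design→Training→SoftOpen = 6+7+5 = 18 → 18 weeks.
SoftOpen lies on that path, so at 9 weeks the path becomes 22 weeks.
The critical path is still Design→Training→SoftOpen; finish is now 22 weeks.
Change in finish: 22 − 18 = +4 weeks.

4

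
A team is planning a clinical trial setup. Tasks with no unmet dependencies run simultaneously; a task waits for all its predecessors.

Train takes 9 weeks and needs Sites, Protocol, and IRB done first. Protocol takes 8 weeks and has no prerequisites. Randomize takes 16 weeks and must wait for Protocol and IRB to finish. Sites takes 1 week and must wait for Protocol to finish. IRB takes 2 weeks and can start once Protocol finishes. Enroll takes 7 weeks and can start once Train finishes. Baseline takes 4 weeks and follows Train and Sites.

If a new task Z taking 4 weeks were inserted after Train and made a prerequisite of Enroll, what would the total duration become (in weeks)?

30

Originally the clinical trial setup takes 26 weeks.
With Z inserted, Enroll now waits for max(Train, Z).
New critical path: Protocol→IRB→Train→Z→Enroll = 8+2+9+4+7 = 30 ⇒ 30 weeks.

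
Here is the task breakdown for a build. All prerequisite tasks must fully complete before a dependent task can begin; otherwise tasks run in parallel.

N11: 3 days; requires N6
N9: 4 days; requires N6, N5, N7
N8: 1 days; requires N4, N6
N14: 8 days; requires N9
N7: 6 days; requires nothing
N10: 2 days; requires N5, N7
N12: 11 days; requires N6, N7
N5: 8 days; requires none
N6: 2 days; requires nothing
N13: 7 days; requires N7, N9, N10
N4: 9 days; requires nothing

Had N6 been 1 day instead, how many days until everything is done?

20

Critical path before the change: N5→N9→N14 = 8+4+8 = 20 giving 20 days.
The longest path through N6 is only 14 days, so N6 has float 6.
No other chain overtakes it, so the finish is 20 days.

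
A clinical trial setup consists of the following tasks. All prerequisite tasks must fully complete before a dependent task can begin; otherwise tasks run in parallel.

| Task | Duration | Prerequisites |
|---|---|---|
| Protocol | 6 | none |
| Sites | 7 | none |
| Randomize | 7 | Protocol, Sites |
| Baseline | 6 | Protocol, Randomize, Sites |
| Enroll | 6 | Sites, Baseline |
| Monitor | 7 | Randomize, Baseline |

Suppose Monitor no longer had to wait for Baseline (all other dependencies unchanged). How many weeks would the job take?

With the dependency in place, Sites→Randomize→Baseline→Monitor = 7+7+6+7 = 27 sets the finish at 27 weeks.
Without Baseline→Monitor, Monitor's earliest start moves from 20 to 14.
After: Sites→Randomize→Baseline→Enroll = 7+7+6+6 = 26 → 26 weeks.

26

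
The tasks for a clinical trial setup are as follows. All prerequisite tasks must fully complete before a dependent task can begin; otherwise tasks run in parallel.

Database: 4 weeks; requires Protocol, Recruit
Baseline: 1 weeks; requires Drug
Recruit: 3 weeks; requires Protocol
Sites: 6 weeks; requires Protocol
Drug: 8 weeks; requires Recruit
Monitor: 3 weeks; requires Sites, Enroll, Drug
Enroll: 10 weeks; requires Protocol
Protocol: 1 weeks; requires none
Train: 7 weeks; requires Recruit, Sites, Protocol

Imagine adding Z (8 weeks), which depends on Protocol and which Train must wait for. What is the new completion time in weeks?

Originally the project takes 15 weeks.
With Z inserted, Train now waits for max(Recruit, Sites, Protocol, Z).
New critical path: Protocol→Z→Train = 1+8+7 = 16 ⇒ 16 weeks.

16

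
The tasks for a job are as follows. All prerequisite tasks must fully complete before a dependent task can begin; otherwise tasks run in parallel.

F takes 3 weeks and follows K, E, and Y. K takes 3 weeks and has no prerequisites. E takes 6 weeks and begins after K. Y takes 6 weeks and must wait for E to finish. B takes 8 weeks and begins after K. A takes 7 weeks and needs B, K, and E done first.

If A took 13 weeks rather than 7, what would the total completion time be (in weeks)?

24

Actual critical path: K→B→A = 3+8+7 = 18 ⇒ 18 weeks.
A lies on that path, so at 13 weeks the path becomes 24 weeks.
No other chain overtakes it, so the finish is 24 weeks.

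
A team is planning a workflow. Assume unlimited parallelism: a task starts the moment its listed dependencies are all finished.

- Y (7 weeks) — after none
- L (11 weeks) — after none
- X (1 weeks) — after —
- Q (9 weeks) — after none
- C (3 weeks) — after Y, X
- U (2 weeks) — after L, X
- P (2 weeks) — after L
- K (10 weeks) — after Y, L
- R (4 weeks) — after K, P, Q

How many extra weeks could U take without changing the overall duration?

The longest chain is L→K→R = 11+10+4 = 25; overall finish 25 weeks.
Longest path through U: 13 weeks (earliest finish 13, latest finish 25).
So U can slip 25 − 13 = 12 weeks.

12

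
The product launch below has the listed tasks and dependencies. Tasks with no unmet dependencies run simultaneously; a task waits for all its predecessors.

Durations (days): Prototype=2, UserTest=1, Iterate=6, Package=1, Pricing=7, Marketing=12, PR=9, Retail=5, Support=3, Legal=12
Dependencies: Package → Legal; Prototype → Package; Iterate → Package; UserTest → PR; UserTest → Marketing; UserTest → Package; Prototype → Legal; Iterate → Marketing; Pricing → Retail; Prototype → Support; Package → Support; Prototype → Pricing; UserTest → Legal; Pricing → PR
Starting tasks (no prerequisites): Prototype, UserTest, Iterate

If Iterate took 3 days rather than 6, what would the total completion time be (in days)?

Critical path before the change: Iterate→Package→Legal = 6+1+12 = 19 giving 19 days.
Since Iterate is critical, the -3 change carries straight to that chain (now 16 days).
New critical path: Prototype→Pricing→PR = 2+7+9 = 18 ⇒ 18 days.

18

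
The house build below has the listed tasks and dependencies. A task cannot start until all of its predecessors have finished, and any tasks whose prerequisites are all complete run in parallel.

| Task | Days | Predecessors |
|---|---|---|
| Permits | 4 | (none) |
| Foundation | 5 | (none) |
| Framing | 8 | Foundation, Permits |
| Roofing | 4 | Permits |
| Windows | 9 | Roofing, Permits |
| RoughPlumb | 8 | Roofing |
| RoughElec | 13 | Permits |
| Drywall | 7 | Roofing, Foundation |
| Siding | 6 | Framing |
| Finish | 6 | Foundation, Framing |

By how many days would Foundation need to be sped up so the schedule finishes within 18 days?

1

Current finish: 19 days; target: 18.
Foundation is on every critical path, so each day cut from Foundation cuts the finish by one (this holds down to a finish of 18).
Need 19 − 18 = 1 day off Foundation → Foundation becomes 4 days, finish becomes 18.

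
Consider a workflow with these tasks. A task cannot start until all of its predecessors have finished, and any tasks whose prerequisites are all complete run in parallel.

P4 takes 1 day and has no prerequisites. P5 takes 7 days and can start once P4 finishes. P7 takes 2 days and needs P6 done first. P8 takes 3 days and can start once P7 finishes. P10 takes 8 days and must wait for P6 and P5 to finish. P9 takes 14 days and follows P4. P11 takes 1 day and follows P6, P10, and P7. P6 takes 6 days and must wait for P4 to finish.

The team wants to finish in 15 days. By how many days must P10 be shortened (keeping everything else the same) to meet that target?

2

Current finish: 17 days; target: 15.
P10 is on every critical path, so each day cut from P10 cuts the finish by one (this holds down to a finish of 15).
Need 17 − 15 = 2 days off P10 → P10 becomes 6 days, finish becomes 15.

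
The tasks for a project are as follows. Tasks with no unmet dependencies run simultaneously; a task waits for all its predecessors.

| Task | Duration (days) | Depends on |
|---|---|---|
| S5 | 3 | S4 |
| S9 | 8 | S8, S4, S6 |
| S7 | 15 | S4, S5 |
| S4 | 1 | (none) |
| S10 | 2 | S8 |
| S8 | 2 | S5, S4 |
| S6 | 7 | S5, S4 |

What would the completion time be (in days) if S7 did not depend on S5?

Original critical path: S4→S5→S6→S9 = 1+3+7+8 = 19 ⇒ 19 days.
Without S5→S7, S7's earliest start moves from 4 to 1.
New critical path: S4→S5→S6→S9 = 1+3+7+8 = 19 ⇒ 19 days.

19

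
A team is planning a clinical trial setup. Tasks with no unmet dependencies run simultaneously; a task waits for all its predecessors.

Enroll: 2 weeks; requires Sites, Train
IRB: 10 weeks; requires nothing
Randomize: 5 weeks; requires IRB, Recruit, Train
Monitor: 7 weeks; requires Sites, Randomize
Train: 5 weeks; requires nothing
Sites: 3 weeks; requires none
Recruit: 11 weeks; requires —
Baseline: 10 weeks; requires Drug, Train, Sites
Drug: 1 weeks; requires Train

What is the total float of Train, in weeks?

The longest chain is Recruit→Randomize→Monitor = 11+5+7 = 23; overall finish 23 weeks.
Longest path through Train: 17 weeks (earliest finish 5, latest finish 11).
So Train can slip 11 − 5 = 6 weeks.

6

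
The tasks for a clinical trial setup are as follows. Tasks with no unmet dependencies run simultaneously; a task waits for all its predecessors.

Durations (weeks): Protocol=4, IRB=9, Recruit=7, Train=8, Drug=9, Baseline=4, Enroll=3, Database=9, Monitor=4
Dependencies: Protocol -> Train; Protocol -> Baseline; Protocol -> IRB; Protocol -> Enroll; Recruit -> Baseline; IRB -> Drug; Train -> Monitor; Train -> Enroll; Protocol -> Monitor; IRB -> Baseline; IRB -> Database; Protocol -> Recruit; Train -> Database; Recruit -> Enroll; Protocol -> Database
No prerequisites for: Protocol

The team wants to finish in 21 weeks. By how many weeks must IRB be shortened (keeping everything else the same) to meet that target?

1

Current finish: 22 weeks; target: 21.
IRB is on every critical path, so each week cut from IRB cuts the finish by one (this holds down to a finish of 21).
Need 22 − 21 = 1 week off IRB → IRB becomes 8 weeks, finish becomes 21.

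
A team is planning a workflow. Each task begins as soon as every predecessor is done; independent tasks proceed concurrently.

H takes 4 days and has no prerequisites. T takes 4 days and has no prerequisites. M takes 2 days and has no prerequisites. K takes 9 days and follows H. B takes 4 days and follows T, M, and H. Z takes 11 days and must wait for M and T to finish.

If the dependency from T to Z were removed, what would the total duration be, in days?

Original critical path: T→Z = 4+11 = 15 ⇒ 15 days.
Without T→Z, Z's earliest start moves from 4 to 2.
The longest chain is now H→K = 4+9 = 13, so the plan takes 13 days.

13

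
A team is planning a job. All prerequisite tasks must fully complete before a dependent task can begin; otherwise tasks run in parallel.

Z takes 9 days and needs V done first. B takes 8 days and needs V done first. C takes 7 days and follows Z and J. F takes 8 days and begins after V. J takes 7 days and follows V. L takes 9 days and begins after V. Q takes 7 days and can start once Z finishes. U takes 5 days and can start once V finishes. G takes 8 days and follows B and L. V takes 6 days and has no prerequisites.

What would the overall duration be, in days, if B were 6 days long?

Critical path before the change: V→L→G = 6+9+8 = 23 giving 23 days.
B has 1 day of float (longest path through it is 22).
The critical path is still V→L→G; finish is now 23 days.

23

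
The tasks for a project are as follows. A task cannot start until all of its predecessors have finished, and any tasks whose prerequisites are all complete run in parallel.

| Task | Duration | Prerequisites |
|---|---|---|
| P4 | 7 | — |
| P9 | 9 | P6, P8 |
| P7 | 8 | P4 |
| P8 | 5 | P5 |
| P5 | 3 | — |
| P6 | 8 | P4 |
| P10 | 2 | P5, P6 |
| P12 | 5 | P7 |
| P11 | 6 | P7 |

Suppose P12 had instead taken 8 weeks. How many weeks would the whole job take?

Baseline: P4→P6→P9 = 7+8+9 = 24 → 24 weeks.
P12 is off the critical path — its longest chain is 20 weeks, giving 4 of slack.
That remains the longest chain; total 24 weeks.

24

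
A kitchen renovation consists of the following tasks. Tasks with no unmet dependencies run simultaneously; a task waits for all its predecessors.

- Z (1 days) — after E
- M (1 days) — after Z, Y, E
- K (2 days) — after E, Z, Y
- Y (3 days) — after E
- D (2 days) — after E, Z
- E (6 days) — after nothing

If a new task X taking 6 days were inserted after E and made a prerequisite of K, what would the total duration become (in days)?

Originally the project takes 11 days.
With X inserted, K now waits for max(E, Z, Y, X).
New critical path: E→X→K = 6+6+2 = 14 ⇒ 14 days.

14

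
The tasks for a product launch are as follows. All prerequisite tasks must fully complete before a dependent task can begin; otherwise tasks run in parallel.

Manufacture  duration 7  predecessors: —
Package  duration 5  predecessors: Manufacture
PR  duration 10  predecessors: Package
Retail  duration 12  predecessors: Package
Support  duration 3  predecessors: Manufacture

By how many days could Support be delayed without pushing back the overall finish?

Critical path: Manufacture→Package→Retail = 7+5+12 = 24, so the finish is 24 days.
The longest chain containing Support totals 10 days.
Float = 24 − 10 = 14.

14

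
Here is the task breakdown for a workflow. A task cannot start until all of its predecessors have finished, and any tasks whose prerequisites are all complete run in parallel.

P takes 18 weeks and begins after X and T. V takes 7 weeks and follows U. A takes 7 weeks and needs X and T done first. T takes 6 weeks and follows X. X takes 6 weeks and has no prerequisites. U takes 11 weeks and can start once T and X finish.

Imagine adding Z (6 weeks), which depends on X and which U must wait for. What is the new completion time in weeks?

Originally the schedule takes 30 weeks.
With Z inserted, U now waits for max(T, X, Z).
New critical path: X→Z→U→V = 6+6+11+7 = 30 ⇒ 30 weeks.

30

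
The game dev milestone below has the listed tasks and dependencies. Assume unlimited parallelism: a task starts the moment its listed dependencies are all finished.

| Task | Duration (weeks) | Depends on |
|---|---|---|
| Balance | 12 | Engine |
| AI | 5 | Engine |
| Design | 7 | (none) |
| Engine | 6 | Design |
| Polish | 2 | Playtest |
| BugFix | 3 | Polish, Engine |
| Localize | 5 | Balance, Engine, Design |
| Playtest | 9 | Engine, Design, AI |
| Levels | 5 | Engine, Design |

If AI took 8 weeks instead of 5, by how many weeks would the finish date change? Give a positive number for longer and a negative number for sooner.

Actual critical path: Design→Engine→AI→Playtest→Polish→BugFix = 7+6+5+9+2+3 = 32 ⇒ 32 weeks.
AI lies on that path, so at 8 weeks the path becomes 35 weeks.
No other chain overtakes it, so the finish is 35 weeks.
Change in finish: 35 − 32 = +3 weeks.

3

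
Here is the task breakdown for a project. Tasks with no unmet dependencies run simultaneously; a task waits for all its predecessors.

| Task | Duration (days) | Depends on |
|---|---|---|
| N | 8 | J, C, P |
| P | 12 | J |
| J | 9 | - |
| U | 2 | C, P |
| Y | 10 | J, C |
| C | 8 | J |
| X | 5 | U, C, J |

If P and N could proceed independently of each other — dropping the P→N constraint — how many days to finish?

28

Original critical path: J→P→N = 9+12+8 = 29 ⇒ 29 days.
Without P→N, N's earliest start moves from 21 to 17.
New critical path: J→P→U→X = 9+12+2+5 = 28 ⇒ 28 days.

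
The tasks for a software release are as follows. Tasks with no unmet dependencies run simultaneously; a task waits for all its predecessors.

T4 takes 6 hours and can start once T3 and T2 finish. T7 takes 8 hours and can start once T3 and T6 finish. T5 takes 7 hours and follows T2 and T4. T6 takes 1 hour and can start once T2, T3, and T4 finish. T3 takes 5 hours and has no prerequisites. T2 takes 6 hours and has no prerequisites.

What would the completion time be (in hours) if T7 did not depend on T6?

19

Original critical path: T2→T4→T6→T7 = 6+6+1+8 = 21 ⇒ 21 hours.
Without T6→T7, T7's earliest start moves from 13 to 5.
After: T2→T4→T5 = 6+6+7 = 19 → 19 hours.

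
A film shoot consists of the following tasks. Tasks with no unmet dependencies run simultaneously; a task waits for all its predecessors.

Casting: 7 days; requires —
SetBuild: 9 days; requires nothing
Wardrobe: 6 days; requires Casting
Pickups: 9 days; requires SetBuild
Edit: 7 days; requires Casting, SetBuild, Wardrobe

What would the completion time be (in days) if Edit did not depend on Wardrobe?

18

Before: longest chain Casting→Wardrobe→Edit = 7+6+7 = 20, finish 20.
Without Wardrobe→Edit, Edit's earliest start moves from 13 to 9.
New critical path: SetBuild→Pickups = 9+9 = 18 ⇒ 18 days.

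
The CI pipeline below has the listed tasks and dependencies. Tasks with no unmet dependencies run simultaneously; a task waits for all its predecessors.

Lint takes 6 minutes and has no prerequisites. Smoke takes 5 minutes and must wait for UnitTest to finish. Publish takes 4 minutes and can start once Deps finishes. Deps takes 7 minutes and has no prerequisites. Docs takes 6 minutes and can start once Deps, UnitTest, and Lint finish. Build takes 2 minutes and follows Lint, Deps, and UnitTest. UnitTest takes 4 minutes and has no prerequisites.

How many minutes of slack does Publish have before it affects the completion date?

The longest chain is Deps→Docs = 7+6 = 13; overall finish 13 minutes.
Publish finishes as early as 11 and must finish by 13.
So Publish can slip 13 − 11 = 2 minutes.

2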